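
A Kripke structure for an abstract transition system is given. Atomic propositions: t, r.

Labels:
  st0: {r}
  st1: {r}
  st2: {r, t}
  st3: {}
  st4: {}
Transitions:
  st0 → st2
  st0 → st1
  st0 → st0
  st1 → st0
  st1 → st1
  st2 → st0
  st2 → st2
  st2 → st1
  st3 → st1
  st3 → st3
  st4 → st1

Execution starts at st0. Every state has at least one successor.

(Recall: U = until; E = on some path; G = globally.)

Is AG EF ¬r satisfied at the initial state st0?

States satisfying EF ¬r: {st3, st4}.
States satisfying AG EF ¬r: ∅.
st0 is reachable from st0 and violates EF ¬r, so AG fails at st0.
st0 ∉ Sat(AG EF ¬r).

Does not hold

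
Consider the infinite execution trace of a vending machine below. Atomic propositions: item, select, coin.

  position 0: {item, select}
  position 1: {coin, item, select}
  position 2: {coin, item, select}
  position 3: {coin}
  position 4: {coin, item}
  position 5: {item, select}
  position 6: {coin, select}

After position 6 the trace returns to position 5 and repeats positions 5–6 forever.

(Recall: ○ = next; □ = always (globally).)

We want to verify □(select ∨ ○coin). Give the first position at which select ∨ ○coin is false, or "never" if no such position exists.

4

Check select ∨ ○coin at each position in order: 0 ✓, 1 ✓, 2 ✓, 3 ✓.
At position 4 the labels are {coin, item} and the next position 5 has {item, select}, so select ∨ ○coin is false there. This is the first violation.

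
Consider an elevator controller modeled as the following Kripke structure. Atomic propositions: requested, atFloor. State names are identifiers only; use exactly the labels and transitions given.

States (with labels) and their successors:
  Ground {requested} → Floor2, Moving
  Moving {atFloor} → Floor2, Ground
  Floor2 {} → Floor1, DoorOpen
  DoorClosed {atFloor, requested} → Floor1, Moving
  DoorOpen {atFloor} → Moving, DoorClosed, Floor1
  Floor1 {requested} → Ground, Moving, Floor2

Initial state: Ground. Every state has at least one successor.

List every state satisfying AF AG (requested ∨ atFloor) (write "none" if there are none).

States satisfying AG (requested ∨ atFloor): ∅.
States satisfying AF AG (requested ∨ atFloor): ∅.

none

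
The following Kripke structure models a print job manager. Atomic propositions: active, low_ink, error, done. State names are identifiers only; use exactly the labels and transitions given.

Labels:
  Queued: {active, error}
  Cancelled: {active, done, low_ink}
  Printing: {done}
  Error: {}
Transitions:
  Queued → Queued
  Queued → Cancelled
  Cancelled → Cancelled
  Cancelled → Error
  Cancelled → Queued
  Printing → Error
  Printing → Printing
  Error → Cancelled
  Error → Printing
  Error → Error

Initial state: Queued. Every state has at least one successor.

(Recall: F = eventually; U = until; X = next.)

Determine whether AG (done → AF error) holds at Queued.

States satisfying done → AF error: {Queued, Error}.
States satisfying AG (done → AF error): ∅.
Cancelled is reachable from Queued and violates done → AF error, so AG fails at Queued.
Queued ∉ Sat(AG (done → AF error)).

Does not hold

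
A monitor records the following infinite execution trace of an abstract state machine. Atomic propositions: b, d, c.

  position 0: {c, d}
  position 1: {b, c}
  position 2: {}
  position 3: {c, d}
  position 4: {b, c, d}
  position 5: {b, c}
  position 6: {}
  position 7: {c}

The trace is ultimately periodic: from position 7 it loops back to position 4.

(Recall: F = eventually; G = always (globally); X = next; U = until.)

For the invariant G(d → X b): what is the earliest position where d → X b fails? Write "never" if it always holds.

never

d → X b holds at every position 0..7, and those are all the positions the trace ever visits, so the invariant G(d → X b) is never violated.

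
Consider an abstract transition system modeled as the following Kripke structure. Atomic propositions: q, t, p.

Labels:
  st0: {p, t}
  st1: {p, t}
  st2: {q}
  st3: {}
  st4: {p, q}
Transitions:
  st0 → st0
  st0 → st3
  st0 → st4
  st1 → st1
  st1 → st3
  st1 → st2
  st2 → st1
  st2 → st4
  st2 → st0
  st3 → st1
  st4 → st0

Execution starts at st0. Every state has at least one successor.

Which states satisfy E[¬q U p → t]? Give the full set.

States satisfying ¬q: {st0, st1, st3}.
States satisfying p → t: {st0, st1, st2, st3}.
States satisfying E[¬q U p → t]: {st0, st1, st2, st3}.

{st0, st1, st2, st3}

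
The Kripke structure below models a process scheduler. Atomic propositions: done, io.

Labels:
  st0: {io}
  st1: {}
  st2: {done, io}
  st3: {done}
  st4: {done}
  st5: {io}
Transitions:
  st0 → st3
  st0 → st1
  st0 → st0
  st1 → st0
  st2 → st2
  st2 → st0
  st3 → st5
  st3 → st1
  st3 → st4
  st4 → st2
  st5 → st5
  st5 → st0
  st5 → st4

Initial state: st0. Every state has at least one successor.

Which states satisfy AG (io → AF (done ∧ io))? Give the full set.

none

States satisfying io → AF (done ∧ io): {st1, st2, st3, st4}.
States satisfying AG (io → AF (done ∧ io)): ∅.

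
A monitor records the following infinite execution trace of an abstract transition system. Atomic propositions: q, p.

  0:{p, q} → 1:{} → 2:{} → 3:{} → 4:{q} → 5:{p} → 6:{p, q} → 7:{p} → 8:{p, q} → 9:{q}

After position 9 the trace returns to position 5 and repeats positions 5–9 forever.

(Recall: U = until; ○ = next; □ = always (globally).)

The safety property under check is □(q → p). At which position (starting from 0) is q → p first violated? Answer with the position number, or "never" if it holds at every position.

4

Check q → p at each position in order: 0 ✓, 1 ✓, 2 ✓, 3 ✓.
At position 4 the labels are {q}, so q → p is false there. This is the first violation.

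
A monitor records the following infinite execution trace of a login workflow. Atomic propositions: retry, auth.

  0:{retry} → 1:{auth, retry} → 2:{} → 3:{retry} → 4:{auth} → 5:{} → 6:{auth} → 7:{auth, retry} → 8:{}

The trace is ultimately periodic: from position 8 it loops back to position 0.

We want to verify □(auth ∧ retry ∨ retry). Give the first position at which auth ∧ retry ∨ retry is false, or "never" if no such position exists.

Check auth ∧ retry ∨ retry at each position in order: 0 ✓, 1 ✓.
At position 2 the labels are {}, so auth ∧ retry ∨ retry is false there. This is the first violation.

2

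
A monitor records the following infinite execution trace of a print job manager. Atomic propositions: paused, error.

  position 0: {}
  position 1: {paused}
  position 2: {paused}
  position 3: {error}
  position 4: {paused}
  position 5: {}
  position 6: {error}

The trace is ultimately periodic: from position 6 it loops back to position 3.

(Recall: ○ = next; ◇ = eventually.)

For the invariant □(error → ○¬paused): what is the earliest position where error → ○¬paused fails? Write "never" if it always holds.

Check error → ○¬paused at each position in order: 0 ✓, 1 ✓, 2 ✓.
At position 3 the labels are {error} and the next position 4 has {paused}, so error → ○¬paused is false there. This is the first violation.

3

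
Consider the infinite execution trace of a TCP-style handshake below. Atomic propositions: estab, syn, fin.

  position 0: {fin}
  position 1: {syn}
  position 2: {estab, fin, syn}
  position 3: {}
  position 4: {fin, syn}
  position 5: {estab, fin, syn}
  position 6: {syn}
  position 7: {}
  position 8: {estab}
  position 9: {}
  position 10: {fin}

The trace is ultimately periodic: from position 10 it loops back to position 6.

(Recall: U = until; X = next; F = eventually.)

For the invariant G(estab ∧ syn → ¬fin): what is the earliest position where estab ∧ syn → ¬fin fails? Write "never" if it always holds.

Check estab ∧ syn → ¬fin at each position in order: 0 ✓, 1 ✓.
At position 2 the labels are {estab, fin, syn}, so estab ∧ syn → ¬fin is false there. This is the first violation.

2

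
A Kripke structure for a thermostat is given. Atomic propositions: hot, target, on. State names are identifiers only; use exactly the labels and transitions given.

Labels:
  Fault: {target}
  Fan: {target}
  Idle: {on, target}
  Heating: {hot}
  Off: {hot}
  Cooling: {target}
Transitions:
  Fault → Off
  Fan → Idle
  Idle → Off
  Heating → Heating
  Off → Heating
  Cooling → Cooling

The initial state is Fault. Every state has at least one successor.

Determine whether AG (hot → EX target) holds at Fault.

No

States satisfying hot → EX target: {Fault, Fan, Idle, Cooling}.
States satisfying AG (hot → EX target): {Cooling}.
Heating is reachable from Fault and violates hot → EX target, so AG fails at Fault.
Fault ∉ Sat(AG (hot → EX target)).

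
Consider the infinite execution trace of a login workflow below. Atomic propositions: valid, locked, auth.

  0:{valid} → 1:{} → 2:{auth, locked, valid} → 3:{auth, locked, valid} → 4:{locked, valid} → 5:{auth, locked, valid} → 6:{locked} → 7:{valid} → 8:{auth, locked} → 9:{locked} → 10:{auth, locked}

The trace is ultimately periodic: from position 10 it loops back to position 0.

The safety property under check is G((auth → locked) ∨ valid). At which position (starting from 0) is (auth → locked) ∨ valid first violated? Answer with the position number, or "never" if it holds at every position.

(auth → locked) ∨ valid holds at every position 0..10, and those are all the positions the trace ever visits, so the invariant G((auth → locked) ∨ valid) is never violated.

never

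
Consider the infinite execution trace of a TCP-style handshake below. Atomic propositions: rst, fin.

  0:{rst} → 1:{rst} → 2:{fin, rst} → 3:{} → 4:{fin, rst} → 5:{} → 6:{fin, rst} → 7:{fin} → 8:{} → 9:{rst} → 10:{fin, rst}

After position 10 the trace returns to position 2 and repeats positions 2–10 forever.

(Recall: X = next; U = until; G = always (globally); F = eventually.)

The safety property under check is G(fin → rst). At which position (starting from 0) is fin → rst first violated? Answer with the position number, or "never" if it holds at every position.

Check fin → rst at each position in order: 0 ✓, 1 ✓, 2 ✓, 3 ✓, 4 ✓, 5 ✓, 6 ✓.
At position 7 the labels are {fin}, so fin → rst is false there. This is the first violation.

7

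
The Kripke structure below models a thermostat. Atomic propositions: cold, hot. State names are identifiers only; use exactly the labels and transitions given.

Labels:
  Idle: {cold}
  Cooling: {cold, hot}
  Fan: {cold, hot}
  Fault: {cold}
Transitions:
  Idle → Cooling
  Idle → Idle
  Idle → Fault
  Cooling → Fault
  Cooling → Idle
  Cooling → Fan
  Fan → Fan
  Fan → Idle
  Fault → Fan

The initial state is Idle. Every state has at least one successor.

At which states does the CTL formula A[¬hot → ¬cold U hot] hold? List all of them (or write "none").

{Cooling, Fan}

States satisfying ¬hot → ¬cold: {Cooling, Fan}.
States satisfying hot: {Cooling, Fan}.
States satisfying A[¬hot → ¬cold U hot]: {Cooling, Fan}.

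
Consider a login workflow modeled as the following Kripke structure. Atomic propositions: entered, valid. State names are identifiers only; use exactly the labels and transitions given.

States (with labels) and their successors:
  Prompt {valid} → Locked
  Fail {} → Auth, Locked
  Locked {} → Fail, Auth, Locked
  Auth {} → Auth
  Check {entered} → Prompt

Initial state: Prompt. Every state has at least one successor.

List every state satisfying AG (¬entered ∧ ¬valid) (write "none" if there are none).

States satisfying ¬entered ∧ ¬valid: {Fail, Locked, Auth}.
States satisfying AG (¬entered ∧ ¬valid): {Fail, Locked, Auth}.

{Fail, Locked, Auth}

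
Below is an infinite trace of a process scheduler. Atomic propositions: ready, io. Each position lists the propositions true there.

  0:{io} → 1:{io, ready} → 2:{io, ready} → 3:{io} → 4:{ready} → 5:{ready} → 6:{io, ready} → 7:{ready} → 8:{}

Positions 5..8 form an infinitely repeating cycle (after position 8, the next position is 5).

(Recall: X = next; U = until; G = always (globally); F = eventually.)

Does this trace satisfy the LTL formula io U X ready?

Satisfied

Walking from position 0: X ready first holds at position 0, and io holds at every earlier position along the way, so io U X ready holds.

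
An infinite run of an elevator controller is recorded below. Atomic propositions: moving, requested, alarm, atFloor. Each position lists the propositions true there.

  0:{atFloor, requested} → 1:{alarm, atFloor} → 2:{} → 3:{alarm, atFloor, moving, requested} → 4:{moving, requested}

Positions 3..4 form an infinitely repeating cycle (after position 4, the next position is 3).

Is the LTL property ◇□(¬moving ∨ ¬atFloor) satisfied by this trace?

Violated

□(¬moving ∨ ¬atFloor) is false at every position 0..4, so it never becomes true and ◇□(¬moving ∨ ¬atFloor) fails.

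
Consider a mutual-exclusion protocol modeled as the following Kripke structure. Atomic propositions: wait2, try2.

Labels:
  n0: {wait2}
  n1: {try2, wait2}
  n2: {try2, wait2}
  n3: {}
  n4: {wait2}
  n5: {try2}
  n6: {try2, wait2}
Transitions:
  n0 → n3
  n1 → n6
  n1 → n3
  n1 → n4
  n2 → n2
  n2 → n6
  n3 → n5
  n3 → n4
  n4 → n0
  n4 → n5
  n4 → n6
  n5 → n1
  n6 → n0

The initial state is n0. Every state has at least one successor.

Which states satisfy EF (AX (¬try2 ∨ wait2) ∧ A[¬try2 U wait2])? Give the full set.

States satisfying AX (¬try2 ∨ wait2) ∧ A[¬try2 U wait2]: {n0, n1, n2, n6}.
States satisfying EF (AX (¬try2 ∨ wait2) ∧ A[¬try2 U wait2]): {n0, n1, n2, n3, n4, n5, n6}.

{n0, n1, n2, n3, n4, n5, n6}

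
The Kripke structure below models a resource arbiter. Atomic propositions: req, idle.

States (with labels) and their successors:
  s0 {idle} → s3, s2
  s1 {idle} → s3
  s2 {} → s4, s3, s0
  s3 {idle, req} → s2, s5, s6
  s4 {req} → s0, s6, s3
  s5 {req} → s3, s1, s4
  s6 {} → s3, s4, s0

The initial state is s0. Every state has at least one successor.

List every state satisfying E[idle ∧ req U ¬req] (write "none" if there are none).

States satisfying idle ∧ req: {s3}.
States satisfying ¬req: {s0, s1, s2, s6}.
States satisfying E[idle ∧ req U ¬req]: {s0, s1, s2, s3, s6}.

{s0, s1, s2, s3, s6}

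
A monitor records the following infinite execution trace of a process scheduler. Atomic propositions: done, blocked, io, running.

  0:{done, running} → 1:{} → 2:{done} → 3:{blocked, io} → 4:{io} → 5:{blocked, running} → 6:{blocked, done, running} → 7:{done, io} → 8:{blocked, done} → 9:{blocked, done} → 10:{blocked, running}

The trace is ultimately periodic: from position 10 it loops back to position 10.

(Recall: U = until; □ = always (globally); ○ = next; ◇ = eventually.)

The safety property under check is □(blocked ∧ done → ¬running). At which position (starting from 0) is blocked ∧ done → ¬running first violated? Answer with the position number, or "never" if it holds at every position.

6

Check blocked ∧ done → ¬running at each position in order: 0 ✓, 1 ✓, 2 ✓, 3 ✓, 4 ✓, 5 ✓.
At position 6 the labels are {blocked, done, running}, so blocked ∧ done → ¬running is false there. This is the first violation.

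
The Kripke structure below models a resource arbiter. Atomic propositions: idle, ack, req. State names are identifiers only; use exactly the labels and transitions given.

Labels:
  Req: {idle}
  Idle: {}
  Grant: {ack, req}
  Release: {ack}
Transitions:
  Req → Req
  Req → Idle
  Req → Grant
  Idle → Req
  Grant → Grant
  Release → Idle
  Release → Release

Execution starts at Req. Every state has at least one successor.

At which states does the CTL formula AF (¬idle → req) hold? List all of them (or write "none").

{Req, Idle, Grant}

States satisfying ¬idle → req: {Req, Grant}.
States satisfying AF (¬idle → req): {Req, Idle, Grant}.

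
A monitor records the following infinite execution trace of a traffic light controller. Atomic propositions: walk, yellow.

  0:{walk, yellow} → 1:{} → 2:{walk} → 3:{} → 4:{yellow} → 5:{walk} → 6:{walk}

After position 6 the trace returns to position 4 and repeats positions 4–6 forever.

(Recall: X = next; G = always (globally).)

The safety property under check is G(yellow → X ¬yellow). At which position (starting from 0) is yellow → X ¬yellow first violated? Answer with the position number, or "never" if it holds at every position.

never

yellow → X ¬yellow holds at every position 0..6, and those are all the positions the trace ever visits, so the invariant G(yellow → X ¬yellow) is never violated.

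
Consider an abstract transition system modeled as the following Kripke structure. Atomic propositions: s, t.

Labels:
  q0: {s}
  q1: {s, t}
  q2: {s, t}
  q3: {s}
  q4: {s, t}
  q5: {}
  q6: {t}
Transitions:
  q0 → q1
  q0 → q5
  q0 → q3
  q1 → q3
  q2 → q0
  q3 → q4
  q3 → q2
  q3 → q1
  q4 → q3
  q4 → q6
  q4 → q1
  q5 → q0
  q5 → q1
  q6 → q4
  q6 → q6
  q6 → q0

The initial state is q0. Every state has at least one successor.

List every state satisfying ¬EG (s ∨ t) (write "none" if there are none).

{q5}

States satisfying s ∨ t: {q0, q1, q2, q3, q4, q6}.
States satisfying EG (s ∨ t): {q0, q1, q2, q3, q4, q6}.
States satisfying ¬EG (s ∨ t): {q5}.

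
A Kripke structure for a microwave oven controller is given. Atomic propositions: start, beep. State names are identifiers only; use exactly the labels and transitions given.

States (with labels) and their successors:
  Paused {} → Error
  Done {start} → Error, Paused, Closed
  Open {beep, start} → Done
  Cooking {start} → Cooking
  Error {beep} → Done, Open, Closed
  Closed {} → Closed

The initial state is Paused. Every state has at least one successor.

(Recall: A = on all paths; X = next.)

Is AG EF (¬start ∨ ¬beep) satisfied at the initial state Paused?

Satisfied

States satisfying EF (¬start ∨ ¬beep): {Paused, Done, Open, Cooking, Error, Closed}.
States satisfying AG EF (¬start ∨ ¬beep): {Paused, Done, Open, Cooking, Error, Closed}.
Every state reachable from Paused satisfies EF (¬start ∨ ¬beep).
Paused ∈ Sat(AG EF (¬start ∨ ¬beep)).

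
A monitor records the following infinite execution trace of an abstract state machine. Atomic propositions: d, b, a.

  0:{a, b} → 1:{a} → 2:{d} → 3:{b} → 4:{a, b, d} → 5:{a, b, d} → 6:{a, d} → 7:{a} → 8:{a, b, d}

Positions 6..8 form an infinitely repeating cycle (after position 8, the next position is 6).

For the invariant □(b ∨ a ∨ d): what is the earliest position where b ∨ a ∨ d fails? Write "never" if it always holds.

b ∨ a ∨ d holds at every position 0..8, and those are all the positions the trace ever visits, so the invariant □(b ∨ a ∨ d) is never violated.

never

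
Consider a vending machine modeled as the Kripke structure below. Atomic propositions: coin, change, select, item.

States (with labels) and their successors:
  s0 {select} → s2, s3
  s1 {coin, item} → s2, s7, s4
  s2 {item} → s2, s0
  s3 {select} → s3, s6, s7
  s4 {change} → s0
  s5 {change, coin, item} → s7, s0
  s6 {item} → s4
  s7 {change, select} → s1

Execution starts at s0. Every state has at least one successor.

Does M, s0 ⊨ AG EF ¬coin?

Yes

States satisfying EF ¬coin: {s0, s1, s2, s3, s4, s5, s6, s7}.
States satisfying AG EF ¬coin: {s0, s1, s2, s3, s4, s5, s6, s7}.
Every state reachable from s0 satisfies EF ¬coin.
s0 ∈ Sat(AG EF ¬coin).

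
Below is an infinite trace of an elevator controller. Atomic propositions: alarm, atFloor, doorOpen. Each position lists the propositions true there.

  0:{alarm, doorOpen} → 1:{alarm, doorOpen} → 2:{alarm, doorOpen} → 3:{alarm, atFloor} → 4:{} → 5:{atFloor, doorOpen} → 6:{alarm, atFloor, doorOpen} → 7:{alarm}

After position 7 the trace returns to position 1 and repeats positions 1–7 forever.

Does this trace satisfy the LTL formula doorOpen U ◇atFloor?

Holds

Walking from position 0: ◇atFloor first holds at position 0, and doorOpen holds at every earlier position along the way, so doorOpen U ◇atFloor holds.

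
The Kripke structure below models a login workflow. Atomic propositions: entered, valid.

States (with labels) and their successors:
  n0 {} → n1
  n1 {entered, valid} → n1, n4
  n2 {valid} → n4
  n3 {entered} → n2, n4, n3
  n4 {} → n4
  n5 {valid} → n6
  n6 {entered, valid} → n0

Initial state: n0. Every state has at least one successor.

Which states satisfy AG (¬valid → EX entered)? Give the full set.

States satisfying ¬valid → EX entered: {n0, n1, n2, n3, n5, n6}.
States satisfying AG (¬valid → EX entered): ∅.

none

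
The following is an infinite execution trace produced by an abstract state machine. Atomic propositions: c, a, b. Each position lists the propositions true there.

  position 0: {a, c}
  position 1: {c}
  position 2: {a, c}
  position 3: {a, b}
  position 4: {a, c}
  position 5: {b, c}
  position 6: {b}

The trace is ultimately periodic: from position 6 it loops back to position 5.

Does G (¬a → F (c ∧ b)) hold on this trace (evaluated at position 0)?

¬a → F (c ∧ b) holds at every position 0..6, and those are all positions ever visited, so G (¬a → F (c ∧ b)) holds.
Positions where ¬a holds: 1, 5, 6.
Check F (c ∧ b) at each: 1→ok, 5→ok, 6→ok.

Satisfied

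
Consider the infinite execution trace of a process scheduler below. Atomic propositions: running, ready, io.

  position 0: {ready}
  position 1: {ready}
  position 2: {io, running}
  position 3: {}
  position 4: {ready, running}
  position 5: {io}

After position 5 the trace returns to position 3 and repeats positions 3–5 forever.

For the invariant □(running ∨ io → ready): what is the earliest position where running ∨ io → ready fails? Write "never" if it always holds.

2

Check running ∨ io → ready at each position in order: 0 ✓, 1 ✓.
At position 2 the labels are {io, running}, so running ∨ io → ready is false there. This is the first violation.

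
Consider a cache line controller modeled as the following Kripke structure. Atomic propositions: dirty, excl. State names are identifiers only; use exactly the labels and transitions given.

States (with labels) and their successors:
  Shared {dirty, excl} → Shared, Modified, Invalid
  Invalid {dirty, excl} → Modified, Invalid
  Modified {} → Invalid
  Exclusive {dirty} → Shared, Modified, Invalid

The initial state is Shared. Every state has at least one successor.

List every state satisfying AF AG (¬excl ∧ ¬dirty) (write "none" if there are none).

none

States satisfying AG (¬excl ∧ ¬dirty): ∅.
States satisfying AF AG (¬excl ∧ ¬dirty): ∅.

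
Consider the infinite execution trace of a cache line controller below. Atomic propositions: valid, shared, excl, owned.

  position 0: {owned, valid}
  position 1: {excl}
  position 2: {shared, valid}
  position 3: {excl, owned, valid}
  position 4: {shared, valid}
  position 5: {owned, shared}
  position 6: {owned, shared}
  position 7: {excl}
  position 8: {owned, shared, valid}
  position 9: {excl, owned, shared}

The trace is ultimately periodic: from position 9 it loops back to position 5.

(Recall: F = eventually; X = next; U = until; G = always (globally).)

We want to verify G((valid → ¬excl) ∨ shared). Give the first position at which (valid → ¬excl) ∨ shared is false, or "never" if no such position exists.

Check (valid → ¬excl) ∨ shared at each position in order: 0 ✓, 1 ✓, 2 ✓.
At position 3 the labels are {excl, owned, valid}, so (valid → ¬excl) ∨ shared is false there. This is the first violation.

3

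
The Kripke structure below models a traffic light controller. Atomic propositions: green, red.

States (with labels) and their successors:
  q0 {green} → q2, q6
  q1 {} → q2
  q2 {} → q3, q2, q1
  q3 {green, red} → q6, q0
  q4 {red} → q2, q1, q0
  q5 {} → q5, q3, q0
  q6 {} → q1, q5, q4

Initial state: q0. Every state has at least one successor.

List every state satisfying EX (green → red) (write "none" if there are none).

{q0, q1, q2, q3, q4, q5, q6}

States satisfying green → red: {q1, q2, q3, q4, q5, q6}.
States satisfying EX (green → red): {q0, q1, q2, q3, q4, q5, q6}.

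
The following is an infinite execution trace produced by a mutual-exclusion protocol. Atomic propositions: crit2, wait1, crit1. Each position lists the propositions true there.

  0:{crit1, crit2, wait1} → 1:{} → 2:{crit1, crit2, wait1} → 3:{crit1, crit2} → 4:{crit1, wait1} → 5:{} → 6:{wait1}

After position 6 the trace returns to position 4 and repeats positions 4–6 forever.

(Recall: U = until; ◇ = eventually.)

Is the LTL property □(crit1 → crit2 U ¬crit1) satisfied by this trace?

Does not hold

crit1 → crit2 U ¬crit1 must hold at every position from 0 onward. It fails at position 2, so □(crit1 → crit2 U ¬crit1) is false.
Positions where crit1 holds: 0, 2, 3, 4.
Check crit2 U ¬crit1 at each: 0→ok, 2→fails, 3→fails, 4→fails.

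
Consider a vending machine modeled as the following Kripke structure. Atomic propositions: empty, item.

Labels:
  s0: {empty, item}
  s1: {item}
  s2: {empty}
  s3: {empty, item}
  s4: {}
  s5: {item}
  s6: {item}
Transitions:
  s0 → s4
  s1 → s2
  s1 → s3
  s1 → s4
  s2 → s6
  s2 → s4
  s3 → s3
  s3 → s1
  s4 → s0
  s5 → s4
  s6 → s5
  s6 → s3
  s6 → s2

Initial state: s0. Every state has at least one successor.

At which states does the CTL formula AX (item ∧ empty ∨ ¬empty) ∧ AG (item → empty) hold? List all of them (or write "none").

{s0, s4}

States satisfying item ∧ empty ∨ ¬empty: {s0, s1, s3, s4, s5, s6}.
States satisfying AX (item ∧ empty ∨ ¬empty): {s0, s2, s3, s4, s5}.
States satisfying item → empty: {s0, s2, s3, s4}.
States satisfying AG (item → empty): {s0, s4}.
States satisfying AX (item ∧ empty ∨ ¬empty) ∧ AG (item → empty): {s0, s4}.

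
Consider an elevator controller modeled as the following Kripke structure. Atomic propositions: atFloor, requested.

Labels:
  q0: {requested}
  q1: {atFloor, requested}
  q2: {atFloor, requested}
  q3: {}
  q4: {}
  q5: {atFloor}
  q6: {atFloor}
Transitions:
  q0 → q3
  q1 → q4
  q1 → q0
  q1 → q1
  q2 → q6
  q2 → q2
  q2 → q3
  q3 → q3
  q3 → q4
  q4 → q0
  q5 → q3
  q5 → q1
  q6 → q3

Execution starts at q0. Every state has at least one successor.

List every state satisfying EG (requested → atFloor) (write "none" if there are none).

States satisfying requested → atFloor: {q1, q2, q3, q4, q5, q6}.
States satisfying EG (requested → atFloor): {q1, q2, q3, q5, q6}.

{q1, q2, q3, q5, q6}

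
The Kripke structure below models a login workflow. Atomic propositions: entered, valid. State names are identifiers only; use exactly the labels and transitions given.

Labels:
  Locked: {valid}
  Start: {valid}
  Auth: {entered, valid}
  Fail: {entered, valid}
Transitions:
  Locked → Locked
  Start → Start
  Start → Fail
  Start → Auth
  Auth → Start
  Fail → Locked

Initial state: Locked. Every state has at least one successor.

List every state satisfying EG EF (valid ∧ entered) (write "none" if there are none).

States satisfying EF (valid ∧ entered): {Start, Auth, Fail}.
States satisfying EG EF (valid ∧ entered): {Start, Auth}.

{Start, Auth}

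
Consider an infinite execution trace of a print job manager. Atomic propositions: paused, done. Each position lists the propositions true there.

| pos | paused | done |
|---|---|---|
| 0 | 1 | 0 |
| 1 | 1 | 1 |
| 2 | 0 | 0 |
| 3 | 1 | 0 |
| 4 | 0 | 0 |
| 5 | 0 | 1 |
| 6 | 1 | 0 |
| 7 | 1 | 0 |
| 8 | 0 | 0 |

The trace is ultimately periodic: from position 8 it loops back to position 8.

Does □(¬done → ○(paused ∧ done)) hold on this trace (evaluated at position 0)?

No

¬done → ○(paused ∧ done) must hold at every position from 0 onward. It fails at position 2, so □(¬done → ○(paused ∧ done)) is false.
Positions where ¬done holds: 0, 2, 3, 4, 6, 7, 8.
Check ○(paused ∧ done) at each: 0→ok, 2→fails, 3→fails, 4→fails, 6→fails, 7→fails, 8→fails.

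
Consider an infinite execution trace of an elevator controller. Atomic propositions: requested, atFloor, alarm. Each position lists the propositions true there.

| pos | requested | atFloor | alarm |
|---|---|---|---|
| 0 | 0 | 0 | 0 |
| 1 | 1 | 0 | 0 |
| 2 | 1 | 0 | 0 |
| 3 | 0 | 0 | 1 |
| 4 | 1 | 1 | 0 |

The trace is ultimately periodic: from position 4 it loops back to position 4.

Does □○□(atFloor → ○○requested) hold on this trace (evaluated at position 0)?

○□(atFloor → ○○requested) holds at every position 0..4, and those are all positions ever visited, so □○□(atFloor → ○○requested) holds.

Holds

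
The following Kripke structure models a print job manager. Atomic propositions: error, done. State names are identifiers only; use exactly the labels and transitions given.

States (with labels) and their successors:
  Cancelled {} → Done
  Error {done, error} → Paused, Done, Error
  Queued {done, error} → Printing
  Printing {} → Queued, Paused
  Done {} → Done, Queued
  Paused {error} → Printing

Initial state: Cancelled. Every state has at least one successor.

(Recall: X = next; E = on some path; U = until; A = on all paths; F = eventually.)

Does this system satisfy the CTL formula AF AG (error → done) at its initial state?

States satisfying AG (error → done): ∅.
States satisfying AF AG (error → done): ∅.
There is a path from Cancelled along which AG (error → done) never holds.
Cancelled ∉ Sat(AF AG (error → done)).

Violated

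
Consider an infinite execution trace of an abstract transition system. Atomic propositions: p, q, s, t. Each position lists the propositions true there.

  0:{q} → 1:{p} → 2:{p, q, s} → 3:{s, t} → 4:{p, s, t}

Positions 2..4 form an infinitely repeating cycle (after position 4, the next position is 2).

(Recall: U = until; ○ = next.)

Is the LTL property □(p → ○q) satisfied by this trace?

No

p → ○q must hold at every position from 0 onward. It fails at position 2, so □(p → ○q) is false.
Positions where p holds: 1, 2, 4.
Check ○q at each: 1→ok, 2→fails, 4→ok.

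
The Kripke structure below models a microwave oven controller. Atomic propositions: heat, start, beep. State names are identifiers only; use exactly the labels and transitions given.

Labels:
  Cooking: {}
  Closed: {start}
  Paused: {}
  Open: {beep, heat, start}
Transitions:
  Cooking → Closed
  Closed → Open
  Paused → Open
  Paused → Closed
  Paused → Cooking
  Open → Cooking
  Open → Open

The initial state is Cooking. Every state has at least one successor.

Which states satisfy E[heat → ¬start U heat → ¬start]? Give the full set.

States satisfying heat → ¬start: {Cooking, Closed, Paused}.
States satisfying E[heat → ¬start U heat → ¬start]: {Cooking, Closed, Paused}.

{Cooking, Closed, Paused}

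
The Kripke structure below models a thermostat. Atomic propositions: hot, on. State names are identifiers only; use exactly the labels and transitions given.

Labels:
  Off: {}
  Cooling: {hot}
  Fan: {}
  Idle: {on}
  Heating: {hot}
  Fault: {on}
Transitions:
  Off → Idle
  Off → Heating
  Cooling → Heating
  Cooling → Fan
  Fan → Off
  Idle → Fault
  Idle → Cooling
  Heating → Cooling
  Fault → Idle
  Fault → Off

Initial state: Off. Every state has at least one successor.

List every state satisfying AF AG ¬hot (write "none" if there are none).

none

States satisfying AG ¬hot: ∅.
States satisfying AF AG ¬hot: ∅.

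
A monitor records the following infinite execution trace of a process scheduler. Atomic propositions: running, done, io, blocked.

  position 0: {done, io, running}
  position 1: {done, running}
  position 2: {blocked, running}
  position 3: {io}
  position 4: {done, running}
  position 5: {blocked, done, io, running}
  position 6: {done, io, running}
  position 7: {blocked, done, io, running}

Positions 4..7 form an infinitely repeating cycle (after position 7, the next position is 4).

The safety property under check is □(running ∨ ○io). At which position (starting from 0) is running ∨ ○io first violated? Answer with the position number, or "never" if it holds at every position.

Check running ∨ ○io at each position in order: 0 ✓, 1 ✓, 2 ✓.
At position 3 the labels are {io} and the next position 4 has {done, running}, so running ∨ ○io is false there. This is the first violation.

3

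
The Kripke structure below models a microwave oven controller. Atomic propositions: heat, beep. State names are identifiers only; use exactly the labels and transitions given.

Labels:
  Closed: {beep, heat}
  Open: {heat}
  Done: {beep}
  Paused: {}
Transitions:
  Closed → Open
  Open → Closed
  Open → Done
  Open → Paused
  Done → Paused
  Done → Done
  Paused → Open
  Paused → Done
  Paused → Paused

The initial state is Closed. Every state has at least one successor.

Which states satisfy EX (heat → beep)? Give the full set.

{Open, Done, Paused}

States satisfying heat → beep: {Closed, Done, Paused}.
States satisfying EX (heat → beep): {Open, Done, Paused}.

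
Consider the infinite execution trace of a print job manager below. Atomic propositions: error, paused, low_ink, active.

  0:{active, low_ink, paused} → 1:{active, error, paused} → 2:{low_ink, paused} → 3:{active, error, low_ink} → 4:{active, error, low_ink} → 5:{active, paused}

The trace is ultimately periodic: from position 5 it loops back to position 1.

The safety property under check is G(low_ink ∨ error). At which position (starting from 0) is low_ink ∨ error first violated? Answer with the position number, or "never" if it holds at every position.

5

Check low_ink ∨ error at each position in order: 0 ✓, 1 ✓, 2 ✓, 3 ✓, 4 ✓.
At position 5 the labels are {active, paused}, so low_ink ∨ error is false there. This is the first violation.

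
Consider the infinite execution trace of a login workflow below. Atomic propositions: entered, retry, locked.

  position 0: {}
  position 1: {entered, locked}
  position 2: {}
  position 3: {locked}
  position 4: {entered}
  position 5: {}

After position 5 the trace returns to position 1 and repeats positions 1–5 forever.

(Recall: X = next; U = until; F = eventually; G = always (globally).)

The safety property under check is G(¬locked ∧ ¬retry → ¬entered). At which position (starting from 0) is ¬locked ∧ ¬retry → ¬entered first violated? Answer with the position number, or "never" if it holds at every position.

4

Check ¬locked ∧ ¬retry → ¬entered at each position in order: 0 ✓, 1 ✓, 2 ✓, 3 ✓.
At position 4 the labels are {entered}, so ¬locked ∧ ¬retry → ¬entered is false there. This is the first violation.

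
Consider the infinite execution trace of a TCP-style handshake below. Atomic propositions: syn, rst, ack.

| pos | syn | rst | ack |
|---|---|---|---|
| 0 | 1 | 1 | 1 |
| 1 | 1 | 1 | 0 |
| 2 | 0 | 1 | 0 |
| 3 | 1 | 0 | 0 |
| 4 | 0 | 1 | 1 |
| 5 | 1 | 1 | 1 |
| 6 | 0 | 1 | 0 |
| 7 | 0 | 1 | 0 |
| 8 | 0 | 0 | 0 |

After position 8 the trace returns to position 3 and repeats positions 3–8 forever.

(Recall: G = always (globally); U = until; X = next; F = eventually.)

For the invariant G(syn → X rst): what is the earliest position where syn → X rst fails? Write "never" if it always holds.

never

syn → X rst holds at every position 0..8, and those are all the positions the trace ever visits, so the invariant G(syn → X rst) is never violated.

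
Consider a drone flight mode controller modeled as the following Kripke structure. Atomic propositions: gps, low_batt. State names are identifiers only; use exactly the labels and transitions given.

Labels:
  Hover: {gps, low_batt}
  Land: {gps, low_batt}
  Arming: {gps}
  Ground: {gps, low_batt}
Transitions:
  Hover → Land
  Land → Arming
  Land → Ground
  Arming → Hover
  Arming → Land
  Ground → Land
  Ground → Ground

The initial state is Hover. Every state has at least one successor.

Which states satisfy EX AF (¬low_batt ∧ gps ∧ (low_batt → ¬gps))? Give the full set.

{Land}

States satisfying AF (¬low_batt ∧ gps ∧ (low_batt → ¬gps)): {Arming}.
States satisfying EX AF (¬low_batt ∧ gps ∧ (low_batt → ¬gps)): {Land}.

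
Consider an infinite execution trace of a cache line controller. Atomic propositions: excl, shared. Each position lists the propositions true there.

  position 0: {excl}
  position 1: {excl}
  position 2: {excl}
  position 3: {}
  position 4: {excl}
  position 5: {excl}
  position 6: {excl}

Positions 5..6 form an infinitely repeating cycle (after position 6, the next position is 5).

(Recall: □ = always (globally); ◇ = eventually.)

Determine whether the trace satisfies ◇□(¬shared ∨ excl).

Satisfied

□(¬shared ∨ excl) holds at position 0, which is reachable from 0, so ◇□(¬shared ∨ excl) holds.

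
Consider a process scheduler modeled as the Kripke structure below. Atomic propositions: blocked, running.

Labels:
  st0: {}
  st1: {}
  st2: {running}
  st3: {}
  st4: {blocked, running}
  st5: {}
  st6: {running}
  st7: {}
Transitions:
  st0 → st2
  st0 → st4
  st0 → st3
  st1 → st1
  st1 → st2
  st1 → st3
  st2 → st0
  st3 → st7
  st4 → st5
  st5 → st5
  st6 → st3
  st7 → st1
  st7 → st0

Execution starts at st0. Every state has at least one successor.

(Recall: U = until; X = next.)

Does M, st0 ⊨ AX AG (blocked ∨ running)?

No

States satisfying AG (blocked ∨ running): ∅.
States satisfying AX AG (blocked ∨ running): ∅.
st0 ∉ Sat(AX AG (blocked ∨ running)).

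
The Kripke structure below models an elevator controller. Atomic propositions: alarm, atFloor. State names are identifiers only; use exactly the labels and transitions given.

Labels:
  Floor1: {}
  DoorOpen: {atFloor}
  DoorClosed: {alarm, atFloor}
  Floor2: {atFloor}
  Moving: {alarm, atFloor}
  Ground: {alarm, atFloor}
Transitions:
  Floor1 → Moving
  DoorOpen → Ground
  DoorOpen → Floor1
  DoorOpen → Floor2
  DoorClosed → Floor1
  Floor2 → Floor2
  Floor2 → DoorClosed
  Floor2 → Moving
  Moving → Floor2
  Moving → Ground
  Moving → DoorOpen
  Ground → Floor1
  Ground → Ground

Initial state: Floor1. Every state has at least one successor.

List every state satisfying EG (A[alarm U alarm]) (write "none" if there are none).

States satisfying A[alarm U alarm]: {DoorClosed, Moving, Ground}.
States satisfying EG (A[alarm U alarm]): {Moving, Ground}.

{Moving, Ground}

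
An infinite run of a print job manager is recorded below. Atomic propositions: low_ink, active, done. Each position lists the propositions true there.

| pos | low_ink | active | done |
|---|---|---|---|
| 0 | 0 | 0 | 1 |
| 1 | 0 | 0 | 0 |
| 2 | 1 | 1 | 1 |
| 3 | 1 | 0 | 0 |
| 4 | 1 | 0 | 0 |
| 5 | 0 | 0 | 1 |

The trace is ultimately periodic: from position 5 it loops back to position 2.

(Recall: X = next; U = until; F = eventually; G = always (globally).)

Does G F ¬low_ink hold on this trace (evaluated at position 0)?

F ¬low_ink holds at every position 0..5, and those are all positions ever visited, so G F ¬low_ink holds.

Holds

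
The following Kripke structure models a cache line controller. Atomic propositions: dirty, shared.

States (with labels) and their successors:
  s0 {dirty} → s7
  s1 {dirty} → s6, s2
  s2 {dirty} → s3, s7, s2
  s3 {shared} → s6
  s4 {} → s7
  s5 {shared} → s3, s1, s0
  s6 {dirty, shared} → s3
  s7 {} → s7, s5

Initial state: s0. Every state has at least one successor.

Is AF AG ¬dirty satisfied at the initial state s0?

Violated

States satisfying AG ¬dirty: ∅.
States satisfying AF AG ¬dirty: ∅.
There is a path from s0 along which AG ¬dirty never holds.
s0 ∉ Sat(AF AG ¬dirty).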